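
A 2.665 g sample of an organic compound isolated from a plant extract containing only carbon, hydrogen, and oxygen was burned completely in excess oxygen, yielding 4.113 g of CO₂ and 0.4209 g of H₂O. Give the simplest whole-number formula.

C2HO2

mol C = 4.113 g CO₂ ÷ 44.009 g/mol = 0.093458 mol
mol H = 2 × 0.4209 g H₂O ÷ 18.015 g/mol = 0.046728 mol
mass O = 2.665 − (1.1225 + 0.047102) = 1.4954 g → mol O = 1.4954 ÷ 15.999 = 0.093467 mol
Divide by the smallest (0.046728 mol): C 2.000, H 1.000, O 2.000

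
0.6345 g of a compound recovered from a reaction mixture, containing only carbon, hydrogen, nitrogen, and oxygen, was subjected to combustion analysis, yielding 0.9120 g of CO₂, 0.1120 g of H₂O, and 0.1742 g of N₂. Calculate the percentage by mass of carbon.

39.23%

mol C = 0.9120 g CO₂ ÷ 44.009 g/mol = 0.020723 mol
mol H = 2 × 0.1120 g H₂O ÷ 18.015 g/mol = 0.012434 mol
mol N = 2 × 0.1742 g N₂ ÷ 28.014 g/mol = 0.012437 mol
mass O = 0.6345 − (0.24890 + 0.012534 + 0.17420) = 0.19886 g → mol O = 0.19886 ÷ 15.999 = 0.012430 mol
mass % C = 0.24890 g ÷ 0.6345 g × 100%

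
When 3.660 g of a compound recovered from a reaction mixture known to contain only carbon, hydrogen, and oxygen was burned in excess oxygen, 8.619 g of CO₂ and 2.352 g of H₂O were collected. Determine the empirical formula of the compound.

mol C = 8.619 g CO₂ ÷ 44.009 g/mol = 0.19585 mol
mol H = 2 × 2.352 g H₂O ÷ 18.015 g/mol = 0.26112 mol
mass O = 3.660 − (2.3523 + 0.26320) = 1.0445 g → mol O = 1.0445 ÷ 15.999 = 0.065284 mol
Divide by the smallest (0.065284 mol): C 3.000, H 4.000, O 1.000

C3H4O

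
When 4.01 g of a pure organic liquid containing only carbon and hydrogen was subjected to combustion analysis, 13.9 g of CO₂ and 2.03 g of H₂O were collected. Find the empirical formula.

mol C = 13.9 g CO₂ ÷ 44.009 g/mol = 0.3158 mol
mol H = 2 × 2.03 g H₂O ÷ 18.015 g/mol = 0.2254 mol
Divide by the smallest (0.2254 mol): C 1.401, H 1.000
Multiplying each by 5 gives whole numbers: C 7.01, H 5.00

C7H5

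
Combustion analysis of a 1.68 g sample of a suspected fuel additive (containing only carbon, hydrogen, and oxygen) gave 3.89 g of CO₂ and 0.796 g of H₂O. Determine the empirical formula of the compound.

mol C = 3.89 g CO₂ ÷ 44.009 g/mol = 0.08839 mol
mol H = 2 × 0.796 g H₂O ÷ 18.015 g/mol = 0.08837 mol
mass O = 1.68 − (1.062 + 0.08908) = 0.5293 g → mol O = 0.5293 ÷ 15.999 = 0.03308 mol
Divide by the smallest (0.03308 mol): C 2.672, H 2.671, O 1.000
Multiplying each by 3 gives whole numbers: C 8.02, H 8.01, O 3.00

C8H8O3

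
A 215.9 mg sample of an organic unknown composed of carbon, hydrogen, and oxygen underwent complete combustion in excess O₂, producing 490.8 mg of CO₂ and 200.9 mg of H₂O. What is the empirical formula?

mol C = 0.4908 g CO₂ ÷ 44.009 g/mol = 0.011152 mol
mol H = 2 × 0.2009 g H₂O ÷ 18.015 g/mol = 0.022304 mol
mass O = 0.2159 − (0.13395 + 0.022482) = 0.059468 g → mol O = 0.059468 ÷ 15.999 = 0.0037170 mol
Divide by the smallest (0.0037170 mol): C 3.000, H 6.000, O 1.000

C3H6O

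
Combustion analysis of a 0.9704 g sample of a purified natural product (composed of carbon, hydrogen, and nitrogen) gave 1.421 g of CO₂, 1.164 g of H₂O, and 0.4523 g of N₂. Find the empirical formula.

mol C = 1.421 g CO₂ ÷ 44.009 g/mol = 0.032289 mol
mol H = 2 × 1.164 g H₂O ÷ 18.015 g/mol = 0.12923 mol
mol N = 2 × 0.4523 g N₂ ÷ 28.014 g/mol = 0.032291 mol
Divide by the smallest (0.032289 mol): C 1.000, H 4.002, N 1.000

CH4N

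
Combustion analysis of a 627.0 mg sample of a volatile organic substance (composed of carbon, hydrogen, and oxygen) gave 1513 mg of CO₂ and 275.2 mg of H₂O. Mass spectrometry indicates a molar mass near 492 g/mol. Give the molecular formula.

mol C = 1.513 g CO₂ ÷ 44.009 g/mol = 0.034379 mol
mol H = 2 × 0.2752 g H₂O ÷ 18.015 g/mol = 0.030552 mol
mass O = 0.6270 − (0.41293 + 0.030797) = 0.18327 g → mol O = 0.18327 ÷ 15.999 = 0.011455 mol
Divide by the smallest (0.011455 mol): C 3.001, H 2.667, O 1.000
Multiplying each by 3 gives whole numbers: C 9.00, H 8.00, O 3.00
Empirical formula: C9H8O3
Empirical-formula mass = 164.16 g/mol; 492 ÷ 164.16 ≈ 3, so the molecular formula is C27H24O9.

C27H24O9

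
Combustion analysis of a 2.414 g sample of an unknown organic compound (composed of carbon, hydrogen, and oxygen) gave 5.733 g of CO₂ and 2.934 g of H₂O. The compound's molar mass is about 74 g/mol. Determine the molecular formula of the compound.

C4H10O

mol C = 5.733 g CO₂ ÷ 44.009 g/mol = 0.13027 mol
mol H = 2 × 2.934 g H₂O ÷ 18.015 g/mol = 0.32573 mol
mass O = 2.414 − (1.5647 + 0.32833) = 0.52101 g → mol O = 0.52101 ÷ 15.999 = 0.032565 mol
Divide by the smallest (0.032565 mol): C 4.000, H 10.002, O 1.000
Empirical formula: C4H10O
Empirical-formula mass = 74.12 g/mol; 74 ÷ 74.12 ≈ 1, so the molecular formula is C4H10O.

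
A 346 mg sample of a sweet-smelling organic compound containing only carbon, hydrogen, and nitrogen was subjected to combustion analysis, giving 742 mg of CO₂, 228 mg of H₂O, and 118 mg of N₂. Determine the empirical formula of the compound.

mol C = 0.742 g CO₂ ÷ 44.009 g/mol = 0.01686 mol
mol H = 2 × 0.228 g H₂O ÷ 18.015 g/mol = 0.02531 mol
mol N = 2 × 0.118 g N₂ ÷ 28.014 g/mol = 0.008424 mol
Divide by the smallest (0.008424 mol): C 2.001, H 3.005, N 1.000

C2H3N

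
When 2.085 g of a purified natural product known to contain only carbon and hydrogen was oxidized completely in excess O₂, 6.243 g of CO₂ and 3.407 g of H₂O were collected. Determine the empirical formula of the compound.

C3H8

mol C = 6.243 g CO₂ ÷ 44.009 g/mol = 0.14186 mol
mol H = 2 × 3.407 g H₂O ÷ 18.015 g/mol = 0.37824 mol
Divide by the smallest (0.14186 mol): C 1.000, H 2.666
Multiplying each by 3 gives whole numbers: C 3.00, H 8.00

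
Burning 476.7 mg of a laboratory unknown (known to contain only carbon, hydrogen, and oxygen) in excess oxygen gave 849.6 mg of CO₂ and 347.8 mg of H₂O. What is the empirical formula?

mol C = 0.8496 g CO₂ ÷ 44.009 g/mol = 0.019305 mol
mol H = 2 × 0.3478 g H₂O ÷ 18.015 g/mol = 0.038612 mol
mass O = 0.4767 − (0.23187 + 0.038921) = 0.20590 g → mol O = 0.20590 ÷ 15.999 = 0.012870 mol
Divide by the smallest (0.012870 mol): C 1.500, H 3.000, O 1.000
Multiplying each by 2 gives whole numbers: C 3.00, H 6.00, O 2.00

C3H6O2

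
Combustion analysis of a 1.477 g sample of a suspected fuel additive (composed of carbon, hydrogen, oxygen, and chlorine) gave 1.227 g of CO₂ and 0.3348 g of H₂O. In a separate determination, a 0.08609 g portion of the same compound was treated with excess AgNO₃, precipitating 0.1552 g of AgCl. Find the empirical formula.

mol C = 1.227 g CO₂ ÷ 44.009 g/mol = 0.027881 mol
mol H = 2 × 0.3348 g H₂O ÷ 18.015 g/mol = 0.037169 mol
From the AgCl data: mol Cl per gram of compound = (0.1552 ÷ 143.318) ÷ 0.08609 = 0.012579 mol/g, so in the 1.477 g combustion sample mol Cl = 0.018579 mol
mass O = 1.477 − (0.33487 + 0.037466 + 0.65862) = 0.44604 g → mol O = 0.44604 ÷ 15.999 = 0.027879 mol
Divide by the smallest (0.018579 mol): C 1.501, H 2.001, Cl 1.000, O 1.501
Multiplying each by 2 gives whole numbers: C 3.00, H 4.00, Cl 2.00, O 3.00

C3H4Cl2O3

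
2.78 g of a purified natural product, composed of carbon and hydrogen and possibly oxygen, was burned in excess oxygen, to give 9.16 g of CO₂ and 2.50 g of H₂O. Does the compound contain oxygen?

no

mol C = 9.16 g CO₂ ÷ 44.009 g/mol = 0.2081 mol
mol H = 2 × 2.50 g H₂O ÷ 18.015 g/mol = 0.2775 mol
C and H together account for 2.780 g — essentially the entire 2.78 g sample — so the compound contains no oxygen.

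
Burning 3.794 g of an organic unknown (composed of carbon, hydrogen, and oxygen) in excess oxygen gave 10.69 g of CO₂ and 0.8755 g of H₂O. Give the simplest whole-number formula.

mol C = 10.69 g CO₂ ÷ 44.009 g/mol = 0.24290 mol
mol H = 2 × 0.8755 g H₂O ÷ 18.015 g/mol = 0.097197 mol
mass O = 3.794 − (2.9175 + 0.097974) = 0.77850 g → mol O = 0.77850 ÷ 15.999 = 0.048659 mol
Divide by the smallest (0.048659 mol): C 4.992, H 1.998, O 1.000

C5H2O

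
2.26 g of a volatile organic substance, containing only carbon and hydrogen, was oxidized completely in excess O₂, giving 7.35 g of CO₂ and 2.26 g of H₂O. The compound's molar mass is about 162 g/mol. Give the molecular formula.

C12H18

mol C = 7.35 g CO₂ ÷ 44.009 g/mol = 0.1670 mol
mol H = 2 × 2.26 g H₂O ÷ 18.015 g/mol = 0.2509 mol
Divide by the smallest (0.1670 mol): C 1.000, H 1.502
Multiplying each by 2 gives whole numbers: C 2.00, H 3.00
Empirical formula: C2H3
Empirical-formula mass = 27.05 g/mol; 162 ÷ 27.05 ≈ 6, so the molecular formula is C12H18.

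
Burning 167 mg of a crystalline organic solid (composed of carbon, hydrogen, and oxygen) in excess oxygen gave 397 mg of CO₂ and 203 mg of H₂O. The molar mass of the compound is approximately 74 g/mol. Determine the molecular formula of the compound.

mol C = 0.397 g CO₂ ÷ 44.009 g/mol = 0.009021 mol
mol H = 2 × 0.203 g H₂O ÷ 18.015 g/mol = 0.02254 mol
mass O = 0.167 − (0.1083 + 0.02272) = 0.03593 g → mol O = 0.03593 ÷ 15.999 = 0.002246 mol
Divide by the smallest (0.002246 mol): C 4.016, H 10.034, O 1.000
Empirical formula: C4H10O
Empirical-formula mass = 74.12 g/mol; 74 ÷ 74.12 ≈ 1, so the molecular formula is C4H10O.

C4H10O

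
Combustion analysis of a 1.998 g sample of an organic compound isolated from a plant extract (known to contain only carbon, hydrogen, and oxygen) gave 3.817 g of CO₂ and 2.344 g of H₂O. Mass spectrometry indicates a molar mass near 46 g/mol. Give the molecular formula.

C2H6O

mol C = 3.817 g CO₂ ÷ 44.009 g/mol = 0.086732 mol
mol H = 2 × 2.344 g H₂O ÷ 18.015 g/mol = 0.26023 mol
mass O = 1.998 − (1.0417 + 0.26231) = 0.69395 g → mol O = 0.69395 ÷ 15.999 = 0.043375 mol
Divide by the smallest (0.043375 mol): C 2.000, H 6.000, O 1.000
Empirical formula: C2H6O
Empirical-formula mass = 46.07 g/mol; 46 ÷ 46.07 ≈ 1, so the molecular formula is C2H6O.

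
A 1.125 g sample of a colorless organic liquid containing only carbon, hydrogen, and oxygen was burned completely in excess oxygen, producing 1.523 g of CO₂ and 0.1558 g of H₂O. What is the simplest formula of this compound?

C4H2O5

mol C = 1.523 g CO₂ ÷ 44.009 g/mol = 0.034607 mol
mol H = 2 × 0.1558 g H₂O ÷ 18.015 g/mol = 0.017297 mol
mass O = 1.125 − (0.41566 + 0.017435) = 0.69191 g → mol O = 0.69191 ÷ 15.999 = 0.043247 mol
Divide by the smallest (0.017297 mol): C 2.001, H 1.000, O 2.500
Multiplying each by 2 gives whole numbers: C 4.00, H 2.00, O 5.00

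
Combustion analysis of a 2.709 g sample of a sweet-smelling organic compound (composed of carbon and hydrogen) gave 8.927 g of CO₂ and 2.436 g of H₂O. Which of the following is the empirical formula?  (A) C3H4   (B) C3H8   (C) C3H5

mol C = 8.927 g CO₂ ÷ 44.009 g/mol = 0.20284 mol
mol H = 2 × 2.436 g H₂O ÷ 18.015 g/mol = 0.27044 mol
Divide by the smallest (0.20284 mol): C 1.000, H 1.333
Multiplying each by 3 gives whole numbers: C 3.00, H 4.00

(A) C3H4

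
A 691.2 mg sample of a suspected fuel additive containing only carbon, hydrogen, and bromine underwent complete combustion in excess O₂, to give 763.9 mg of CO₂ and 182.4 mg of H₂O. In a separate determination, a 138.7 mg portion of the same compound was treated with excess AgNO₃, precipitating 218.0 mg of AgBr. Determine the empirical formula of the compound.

C6H7Br2

mol C = 0.7639 g CO₂ ÷ 44.009 g/mol = 0.017358 mol
mol H = 2 × 0.1824 g H₂O ÷ 18.015 g/mol = 0.020250 mol
From the AgBr data: mol Br per gram of compound = (0.2180 ÷ 187.772) ÷ 0.1387 = 0.0083705 mol/g, so in the 0.6912 g combustion sample mol Br = 0.0057857 mol
Divide by the smallest (0.0057857 mol): C 3.000, H 3.500, Br 1.000
Multiplying each by 2 gives whole numbers: C 6.00, H 7.00, Br 2.00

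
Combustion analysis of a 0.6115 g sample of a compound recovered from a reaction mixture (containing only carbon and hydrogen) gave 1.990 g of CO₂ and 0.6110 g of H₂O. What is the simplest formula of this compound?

C2H3

mol C = 1.990 g CO₂ ÷ 44.009 g/mol = 0.045218 mol
mol H = 2 × 0.6110 g H₂O ÷ 18.015 g/mol = 0.067832 mol
Divide by the smallest (0.045218 mol): C 1.000, H 1.500
Multiplying each by 2 gives whole numbers: C 2.00, H 3.00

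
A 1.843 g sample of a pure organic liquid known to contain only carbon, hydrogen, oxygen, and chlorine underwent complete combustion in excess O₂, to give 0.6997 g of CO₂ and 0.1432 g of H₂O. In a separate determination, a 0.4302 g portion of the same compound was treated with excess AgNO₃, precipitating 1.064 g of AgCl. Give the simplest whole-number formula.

CHCl2O2

mol C = 0.6997 g CO₂ ÷ 44.009 g/mol = 0.015899 mol
mol H = 2 × 0.1432 g H₂O ÷ 18.015 g/mol = 0.015898 mol
From the AgCl data: mol Cl per gram of compound = (1.064 ÷ 143.318) ÷ 0.4302 = 0.017257 mol/g, so in the 1.843 g combustion sample mol Cl = 0.031805 mol
mass O = 1.843 − (0.19096 + 0.016025 + 1.1275) = 0.50852 g → mol O = 0.50852 ÷ 15.999 = 0.031785 mol
Divide by the smallest (0.015898 mol): C 1.000, H 1.000, Cl 2.001, O 1.999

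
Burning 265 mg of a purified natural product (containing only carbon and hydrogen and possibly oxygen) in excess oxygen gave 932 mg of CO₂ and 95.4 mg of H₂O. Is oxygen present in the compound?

no

mol C = 0.932 g CO₂ ÷ 44.009 g/mol = 0.02118 mol
mol H = 2 × 0.0954 g H₂O ÷ 18.015 g/mol = 0.01059 mol
C and H together account for 0.2650 g — essentially the entire 0.265 g sample — so the compound contains no oxygen.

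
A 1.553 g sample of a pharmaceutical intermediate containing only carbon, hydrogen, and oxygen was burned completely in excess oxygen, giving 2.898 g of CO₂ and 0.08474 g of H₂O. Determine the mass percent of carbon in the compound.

50.93%

mol C = 2.898 g CO₂ ÷ 44.009 g/mol = 0.065850 mol
mol H = 2 × 0.08474 g H₂O ÷ 18.015 g/mol = 0.0094077 mol
mass O = 1.553 − (0.79093 + 0.0094830) = 0.75259 g → mol O = 0.75259 ÷ 15.999 = 0.047040 mol
mass % C = 0.79093 g ÷ 1.553 g × 100%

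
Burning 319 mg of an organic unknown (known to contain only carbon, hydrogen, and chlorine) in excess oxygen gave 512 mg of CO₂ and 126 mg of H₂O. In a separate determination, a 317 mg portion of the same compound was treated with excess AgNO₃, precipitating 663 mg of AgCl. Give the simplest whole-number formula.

C5H6Cl2

mol C = 0.512 g CO₂ ÷ 44.009 g/mol = 0.01163 mol
mol H = 2 × 0.126 g H₂O ÷ 18.015 g/mol = 0.01399 mol
From the AgCl data: mol Cl per gram of compound = (0.663 ÷ 143.318) ÷ 0.317 = 0.01459 mol/g, so in the 0.319 g combustion sample mol Cl = 0.004655 mol
Divide by the smallest (0.004655 mol): C 2.499, H 3.005, Cl 1.000
Multiplying each by 2 gives whole numbers: C 5.00, H 6.01, Cl 2.00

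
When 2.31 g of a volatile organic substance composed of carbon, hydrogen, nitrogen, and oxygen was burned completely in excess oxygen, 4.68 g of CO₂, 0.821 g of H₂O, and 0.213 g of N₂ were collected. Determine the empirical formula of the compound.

C7H6NO3

mol C = 4.68 g CO₂ ÷ 44.009 g/mol = 0.1063 mol
mol H = 2 × 0.821 g H₂O ÷ 18.015 g/mol = 0.09115 mol
mol N = 2 × 0.213 g N₂ ÷ 28.014 g/mol = 0.01521 mol
mass O = 2.31 − (1.277 + 0.09188 + 0.2130) = 0.7279 g → mol O = 0.7279 ÷ 15.999 = 0.04549 mol
Divide by the smallest (0.01521 mol): C 6.993, H 5.994, N 1.000, O 2.992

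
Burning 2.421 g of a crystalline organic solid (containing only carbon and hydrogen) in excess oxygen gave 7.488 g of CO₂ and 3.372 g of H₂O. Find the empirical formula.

C5H11

mol C = 7.488 g CO₂ ÷ 44.009 g/mol = 0.17015 mol
mol H = 2 × 3.372 g H₂O ÷ 18.015 g/mol = 0.37435 mol
Divide by the smallest (0.17015 mol): C 1.000, H 2.200
Multiplying each by 5 gives whole numbers: C 5.00, H 11.00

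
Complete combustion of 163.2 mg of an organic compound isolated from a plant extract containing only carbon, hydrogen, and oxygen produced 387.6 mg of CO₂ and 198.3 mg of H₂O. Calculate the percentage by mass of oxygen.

mol C = 0.3876 g CO₂ ÷ 44.009 g/mol = 0.0088073 mol
mol H = 2 × 0.1983 g H₂O ÷ 18.015 g/mol = 0.022015 mol
mass O = 0.1632 − (0.10578 + 0.022191) = 0.035225 g → mol O = 0.035225 ÷ 15.999 = 0.0022017 mol
mass % O = 0.035225 g ÷ 0.1632 g × 100%

21.58%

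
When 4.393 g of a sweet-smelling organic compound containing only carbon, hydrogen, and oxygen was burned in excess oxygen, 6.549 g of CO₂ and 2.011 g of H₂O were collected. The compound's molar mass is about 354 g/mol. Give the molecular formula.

mol C = 6.549 g CO₂ ÷ 44.009 g/mol = 0.14881 mol
mol H = 2 × 2.011 g H₂O ÷ 18.015 g/mol = 0.22326 mol
mass O = 4.393 − (1.7874 + 0.22504) = 2.3806 g → mol O = 2.3806 ÷ 15.999 = 0.14880 mol
Divide by the smallest (0.14880 mol): C 1.000, H 1.500, O 1.000
Multiplying each by 2 gives whole numbers: C 2.00, H 3.00, O 2.00
Empirical formula: C2H3O2
Empirical-formula mass = 59.04 g/mol; 354 ÷ 59.04 ≈ 6, so the molecular formula is C12H18O12.

C12H18O12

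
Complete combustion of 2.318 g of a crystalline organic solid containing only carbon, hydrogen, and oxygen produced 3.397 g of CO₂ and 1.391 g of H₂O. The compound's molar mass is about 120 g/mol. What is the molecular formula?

mol C = 3.397 g CO₂ ÷ 44.009 g/mol = 0.077189 mol
mol H = 2 × 1.391 g H₂O ÷ 18.015 g/mol = 0.15443 mol
mass O = 2.318 − (0.92711 + 0.15566) = 1.2352 g → mol O = 1.2352 ÷ 15.999 = 0.077206 mol
Divide by the smallest (0.077189 mol): C 1.000, H 2.001, O 1.000
Empirical formula: CH2O
Empirical-formula mass = 30.03 g/mol; 120 ÷ 30.03 ≈ 4, so the molecular formula is C4H8O4.

C4H8O4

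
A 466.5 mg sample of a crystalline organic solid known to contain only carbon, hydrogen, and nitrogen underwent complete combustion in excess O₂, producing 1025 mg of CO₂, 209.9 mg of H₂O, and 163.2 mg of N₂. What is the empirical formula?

mol C = 1.025 g CO₂ ÷ 44.009 g/mol = 0.023291 mol
mol H = 2 × 0.2099 g H₂O ÷ 18.015 g/mol = 0.023303 mol
mol N = 2 × 0.1632 g N₂ ÷ 28.014 g/mol = 0.011651 mol
Divide by the smallest (0.011651 mol): C 1.999, H 2.000, N 1.000

C2H2N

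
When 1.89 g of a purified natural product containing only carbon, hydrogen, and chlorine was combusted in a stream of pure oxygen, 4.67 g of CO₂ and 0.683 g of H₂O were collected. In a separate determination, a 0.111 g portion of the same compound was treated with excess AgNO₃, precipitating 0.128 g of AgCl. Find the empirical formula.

C7H5Cl

mol C = 4.67 g CO₂ ÷ 44.009 g/mol = 0.1061 mol
mol H = 2 × 0.683 g H₂O ÷ 18.015 g/mol = 0.07583 mol
From the AgCl data: mol Cl per gram of compound = (0.128 ÷ 143.318) ÷ 0.111 = 0.008046 mol/g, so in the 1.89 g combustion sample mol Cl = 0.01521 mol
Divide by the smallest (0.01521 mol): C 6.978, H 4.986, Cl 1.000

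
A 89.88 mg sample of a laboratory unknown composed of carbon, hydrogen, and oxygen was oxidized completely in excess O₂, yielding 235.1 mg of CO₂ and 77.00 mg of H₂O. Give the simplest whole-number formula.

mol C = 0.2351 g CO₂ ÷ 44.009 g/mol = 0.0053421 mol
mol H = 2 × 0.07700 g H₂O ÷ 18.015 g/mol = 0.0085484 mol
mass O = 0.08988 − (0.064164 + 0.0086168) = 0.017099 g → mol O = 0.017099 ÷ 15.999 = 0.0010688 mol
Divide by the smallest (0.0010688 mol): C 4.998, H 7.998, O 1.000

C5H8O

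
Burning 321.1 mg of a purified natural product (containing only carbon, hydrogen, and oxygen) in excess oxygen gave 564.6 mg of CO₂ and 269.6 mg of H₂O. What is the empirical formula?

C3H7O2

mol C = 0.5646 g CO₂ ÷ 44.009 g/mol = 0.012829 mol
mol H = 2 × 0.2696 g H₂O ÷ 18.015 g/mol = 0.029931 mol
mass O = 0.3211 − (0.15409 + 0.030170) = 0.13684 g → mol O = 0.13684 ÷ 15.999 = 0.0085529 mol
Divide by the smallest (0.0085529 mol): C 1.500, H 3.499, O 1.000
Multiplying each by 2 gives whole numbers: C 3.00, H 7.00, O 2.00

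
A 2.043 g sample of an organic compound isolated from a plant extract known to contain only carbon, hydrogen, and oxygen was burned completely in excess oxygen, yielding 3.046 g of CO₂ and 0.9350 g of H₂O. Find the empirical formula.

C2H3O2

mol C = 3.046 g CO₂ ÷ 44.009 g/mol = 0.069213 mol
mol H = 2 × 0.9350 g H₂O ÷ 18.015 g/mol = 0.10380 mol
mass O = 2.043 − (0.83132 + 0.10463) = 1.1070 g → mol O = 1.1070 ÷ 15.999 = 0.069195 mol
Divide by the smallest (0.069195 mol): C 1.000, H 1.500, O 1.000
Multiplying each by 2 gives whole numbers: C 2.00, H 3.00, O 2.00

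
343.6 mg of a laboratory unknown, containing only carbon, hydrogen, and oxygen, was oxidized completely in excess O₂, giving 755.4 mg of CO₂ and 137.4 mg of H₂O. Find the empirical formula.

C9H8O4

mol C = 0.7554 g CO₂ ÷ 44.009 g/mol = 0.017165 mol
mol H = 2 × 0.1374 g H₂O ÷ 18.015 g/mol = 0.015254 mol
mass O = 0.3436 − (0.20616 + 0.015376) = 0.12206 g → mol O = 0.12206 ÷ 15.999 = 0.0076292 mol
Divide by the smallest (0.0076292 mol): C 2.250, H 1.999, O 1.000
Multiplying each by 4 gives whole numbers: C 9.00, H 8.00, O 4.00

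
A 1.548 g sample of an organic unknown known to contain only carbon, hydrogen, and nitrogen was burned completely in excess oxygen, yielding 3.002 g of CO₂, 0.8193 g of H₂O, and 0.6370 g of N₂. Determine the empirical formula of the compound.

mol C = 3.002 g CO₂ ÷ 44.009 g/mol = 0.068213 mol
mol H = 2 × 0.8193 g H₂O ÷ 18.015 g/mol = 0.090958 mol
mol N = 2 × 0.6370 g N₂ ÷ 28.014 g/mol = 0.045477 mol
Divide by the smallest (0.045477 mol): C 1.500, H 2.000, N 1.000
Multiplying each by 2 gives whole numbers: C 3.00, H 4.00, N 2.00

C3H4N2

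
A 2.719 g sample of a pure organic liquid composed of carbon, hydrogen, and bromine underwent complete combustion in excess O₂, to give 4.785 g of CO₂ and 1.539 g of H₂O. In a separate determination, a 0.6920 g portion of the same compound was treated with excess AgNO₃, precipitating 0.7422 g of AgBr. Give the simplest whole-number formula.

C7H11Br

mol C = 4.785 g CO₂ ÷ 44.009 g/mol = 0.10873 mol
mol H = 2 × 1.539 g H₂O ÷ 18.015 g/mol = 0.17086 mol
From the AgBr data: mol Br per gram of compound = (0.7422 ÷ 187.772) ÷ 0.6920 = 0.0057119 mol/g, so in the 2.719 g combustion sample mol Br = 0.015531 mol
Divide by the smallest (0.015531 mol): C 7.001, H 11.001, Br 1.000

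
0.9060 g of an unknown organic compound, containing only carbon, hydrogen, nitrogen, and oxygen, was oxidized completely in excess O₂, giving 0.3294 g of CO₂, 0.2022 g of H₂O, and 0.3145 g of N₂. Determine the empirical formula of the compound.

mol C = 0.3294 g CO₂ ÷ 44.009 g/mol = 0.0074848 mol
mol H = 2 × 0.2022 g H₂O ÷ 18.015 g/mol = 0.022448 mol
mol N = 2 × 0.3145 g N₂ ÷ 28.014 g/mol = 0.022453 mol
mass O = 0.9060 − (0.089900 + 0.022628 + 0.31450) = 0.47897 g → mol O = 0.47897 ÷ 15.999 = 0.029938 mol
Divide by the smallest (0.0074848 mol): C 1.000, H 2.999, N 3.000, O 4.000

CH3N3O4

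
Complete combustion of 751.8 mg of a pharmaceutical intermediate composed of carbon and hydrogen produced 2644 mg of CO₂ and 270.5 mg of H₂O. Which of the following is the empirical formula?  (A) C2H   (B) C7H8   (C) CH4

(A) C2H

mol C = 2.644 g CO₂ ÷ 44.009 g/mol = 0.060079 mol
mol H = 2 × 0.2705 g H₂O ÷ 18.015 g/mol = 0.030031 mol
Divide by the smallest (0.030031 mol): C 2.001, H 1.000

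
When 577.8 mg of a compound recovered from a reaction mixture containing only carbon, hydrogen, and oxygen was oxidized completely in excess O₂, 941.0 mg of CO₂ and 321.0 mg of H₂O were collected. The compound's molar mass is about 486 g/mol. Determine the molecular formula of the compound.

mol C = 0.9410 g CO₂ ÷ 44.009 g/mol = 0.021382 mol
mol H = 2 × 0.3210 g H₂O ÷ 18.015 g/mol = 0.035637 mol
mass O = 0.5778 − (0.25682 + 0.035922) = 0.28506 g → mol O = 0.28506 ÷ 15.999 = 0.017817 mol
Divide by the smallest (0.017817 mol): C 1.200, H 2.000, O 1.000
Multiplying each by 5 gives whole numbers: C 6.00, H 10.00, O 5.00
Empirical formula: C6H10O5
Empirical-formula mass = 162.14 g/mol; 486 ÷ 162.14 ≈ 3, so the molecular formula is C18H30O15.

C18H30O15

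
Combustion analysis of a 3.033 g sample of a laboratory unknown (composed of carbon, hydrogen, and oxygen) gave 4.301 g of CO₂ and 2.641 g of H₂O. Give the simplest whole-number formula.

CH3O

mol C = 4.301 g CO₂ ÷ 44.009 g/mol = 0.097730 mol
mol H = 2 × 2.641 g H₂O ÷ 18.015 g/mol = 0.29320 mol
mass O = 3.033 − (1.1738 + 0.29555) = 1.5636 g → mol O = 1.5636 ÷ 15.999 = 0.097732 mol
Divide by the smallest (0.097730 mol): C 1.000, H 3.000, O 1.000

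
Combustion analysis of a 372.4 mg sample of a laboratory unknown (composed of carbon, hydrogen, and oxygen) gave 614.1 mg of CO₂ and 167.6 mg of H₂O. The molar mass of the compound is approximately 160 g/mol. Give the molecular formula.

C6H8O5

mol C = 0.6141 g CO₂ ÷ 44.009 g/mol = 0.013954 mol
mol H = 2 × 0.1676 g H₂O ÷ 18.015 g/mol = 0.018607 mol
mass O = 0.3724 − (0.16760 + 0.018756) = 0.18604 g → mol O = 0.18604 ÷ 15.999 = 0.011628 mol
Divide by the smallest (0.011628 mol): C 1.200, H 1.600, O 1.000
Multiplying each by 5 gives whole numbers: C 6.00, H 8.00, O 5.00
Empirical formula: C6H8O5
Empirical-formula mass = 160.12 g/mol; 160 ÷ 160.12 ≈ 1, so the molecular formula is C6H8O5.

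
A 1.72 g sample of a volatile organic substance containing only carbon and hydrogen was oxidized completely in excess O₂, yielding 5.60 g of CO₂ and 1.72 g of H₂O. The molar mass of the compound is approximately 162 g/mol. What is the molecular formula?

C12H18

mol C = 5.60 g CO₂ ÷ 44.009 g/mol = 0.1272 mol
mol H = 2 × 1.72 g H₂O ÷ 18.015 g/mol = 0.1910 mol
Divide by the smallest (0.1272 mol): C 1.000, H 1.501
Multiplying each by 2 gives whole numbers: C 2.00, H 3.00
Empirical formula: C2H3
Empirical-formula mass = 27.05 g/mol; 162 ÷ 27.05 ≈ 6, so the molecular formula is C12H18.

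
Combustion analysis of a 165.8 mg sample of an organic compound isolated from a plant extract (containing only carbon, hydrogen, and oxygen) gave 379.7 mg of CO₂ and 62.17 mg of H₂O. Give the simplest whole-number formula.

C5H4O2

mol C = 0.3797 g CO₂ ÷ 44.009 g/mol = 0.0086278 mol
mol H = 2 × 0.06217 g H₂O ÷ 18.015 g/mol = 0.0069020 mol
mass O = 0.1658 − (0.10363 + 0.0069572) = 0.055214 g → mol O = 0.055214 ÷ 15.999 = 0.0034511 mol
Divide by the smallest (0.0034511 mol): C 2.500, H 2.000, O 1.000
Multiplying each by 2 gives whole numbers: C 5.00, H 4.00, O 2.00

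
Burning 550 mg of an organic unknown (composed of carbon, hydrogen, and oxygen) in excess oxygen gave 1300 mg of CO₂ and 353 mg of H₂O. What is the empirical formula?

C3H4O

mol C = 1.30 g CO₂ ÷ 44.009 g/mol = 0.02954 mol
mol H = 2 × 0.353 g H₂O ÷ 18.015 g/mol = 0.03919 mol
mass O = 0.550 − (0.3548 + 0.03950) = 0.1557 g → mol O = 0.1557 ÷ 15.999 = 0.009732 mol
Divide by the smallest (0.009732 mol): C 3.035, H 4.027, O 1.000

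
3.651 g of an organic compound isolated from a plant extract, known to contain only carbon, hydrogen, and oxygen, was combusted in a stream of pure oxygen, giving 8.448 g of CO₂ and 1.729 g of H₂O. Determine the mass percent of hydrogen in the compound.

5.30%

mol C = 8.448 g CO₂ ÷ 44.009 g/mol = 0.19196 mol
mol H = 2 × 1.729 g H₂O ÷ 18.015 g/mol = 0.19195 mol
mass O = 3.651 − (2.3056 + 0.19349) = 1.1519 g → mol O = 1.1519 ÷ 15.999 = 0.071997 mol
mass % H = 0.19349 g ÷ 3.651 g × 100%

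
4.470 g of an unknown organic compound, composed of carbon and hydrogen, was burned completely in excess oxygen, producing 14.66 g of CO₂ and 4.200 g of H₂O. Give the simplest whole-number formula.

C5H7

mol C = 14.66 g CO₂ ÷ 44.009 g/mol = 0.33311 mol
mol H = 2 × 4.200 g H₂O ÷ 18.015 g/mol = 0.46628 mol
Divide by the smallest (0.33311 mol): C 1.000, H 1.400
Multiplying each by 5 gives whole numbers: C 5.00, H 7.00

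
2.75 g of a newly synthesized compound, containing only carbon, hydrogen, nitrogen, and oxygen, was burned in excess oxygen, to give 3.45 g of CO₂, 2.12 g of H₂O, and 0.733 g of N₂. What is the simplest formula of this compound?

C3H9N2O2

mol C = 3.45 g CO₂ ÷ 44.009 g/mol = 0.07839 mol
mol H = 2 × 2.12 g H₂O ÷ 18.015 g/mol = 0.2354 mol
mol N = 2 × 0.733 g N₂ ÷ 28.014 g/mol = 0.05233 mol
mass O = 2.75 − (0.9416 + 0.2372 + 0.7330) = 0.8382 g → mol O = 0.8382 ÷ 15.999 = 0.05239 mol
Divide by the smallest (0.05233 mol): C 1.498, H 4.498, N 1.000, O 1.001
Multiplying each by 2 gives whole numbers: C 3.00, H 9.00, N 2.00, O 2.00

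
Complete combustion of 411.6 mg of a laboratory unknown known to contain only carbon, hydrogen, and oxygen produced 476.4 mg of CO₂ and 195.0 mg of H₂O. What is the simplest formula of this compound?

mol C = 0.4764 g CO₂ ÷ 44.009 g/mol = 0.010825 mol
mol H = 2 × 0.1950 g H₂O ÷ 18.015 g/mol = 0.021649 mol
mass O = 0.4116 − (0.13002 + 0.021822) = 0.25976 g → mol O = 0.25976 ÷ 15.999 = 0.016236 mol
Divide by the smallest (0.010825 mol): C 1.000, H 2.000, O 1.500
Multiplying each by 2 gives whole numbers: C 2.00, H 4.00, O 3.00

C2H4O3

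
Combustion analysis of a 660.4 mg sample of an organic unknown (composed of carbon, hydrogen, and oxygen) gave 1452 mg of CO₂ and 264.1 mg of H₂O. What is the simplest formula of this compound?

C9H8O4

mol C = 1.452 g CO₂ ÷ 44.009 g/mol = 0.032993 mol
mol H = 2 × 0.2641 g H₂O ÷ 18.015 g/mol = 0.029320 mol
mass O = 0.6604 − (0.39628 + 0.029555) = 0.23456 g → mol O = 0.23456 ÷ 15.999 = 0.014661 mol
Divide by the smallest (0.014661 mol): C 2.250, H 2.000, O 1.000
Multiplying each by 4 gives whole numbers: C 9.00, H 8.00, O 4.00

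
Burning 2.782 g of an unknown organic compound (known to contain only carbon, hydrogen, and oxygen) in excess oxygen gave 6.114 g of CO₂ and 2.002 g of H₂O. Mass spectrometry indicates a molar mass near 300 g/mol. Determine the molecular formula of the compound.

C15H24O6

mol C = 6.114 g CO₂ ÷ 44.009 g/mol = 0.13893 mol
mol H = 2 × 2.002 g H₂O ÷ 18.015 g/mol = 0.22226 mol
mass O = 2.782 − (1.6686 + 0.22404) = 0.88932 g → mol O = 0.88932 ÷ 15.999 = 0.055586 mol
Divide by the smallest (0.055586 mol): C 2.499, H 3.998, O 1.000
Multiplying each by 2 gives whole numbers: C 5.00, H 8.00, O 2.00
Empirical formula: C5H8O2
Empirical-formula mass = 100.12 g/mol; 300 ÷ 100.12 ≈ 3, so the molecular formula is C15H24O6.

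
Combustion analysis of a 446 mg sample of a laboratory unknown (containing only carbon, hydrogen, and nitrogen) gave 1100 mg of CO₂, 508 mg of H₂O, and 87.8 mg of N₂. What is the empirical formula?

C4H9N

mol C = 1.10 g CO₂ ÷ 44.009 g/mol = 0.02499 mol
mol H = 2 × 0.508 g H₂O ÷ 18.015 g/mol = 0.05640 mol
mol N = 2 × 0.0878 g N₂ ÷ 28.014 g/mol = 0.006268 mol
Divide by the smallest (0.006268 mol): C 3.988, H 8.997, N 1.000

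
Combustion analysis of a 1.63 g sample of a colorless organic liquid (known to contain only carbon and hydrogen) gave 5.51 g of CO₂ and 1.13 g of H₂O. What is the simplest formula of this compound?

CH

mol C = 5.51 g CO₂ ÷ 44.009 g/mol = 0.1252 mol
mol H = 2 × 1.13 g H₂O ÷ 18.015 g/mol = 0.1255 mol
Divide by the smallest (0.1252 mol): C 1.000, H 1.002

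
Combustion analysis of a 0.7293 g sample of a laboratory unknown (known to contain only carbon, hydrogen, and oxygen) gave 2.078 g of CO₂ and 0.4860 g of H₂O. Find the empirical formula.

mol C = 2.078 g CO₂ ÷ 44.009 g/mol = 0.047218 mol
mol H = 2 × 0.4860 g H₂O ÷ 18.015 g/mol = 0.053955 mol
mass O = 0.7293 − (0.56713 + 0.054387) = 0.10778 g → mol O = 0.10778 ÷ 15.999 = 0.0067368 mol
Divide by the smallest (0.0067368 mol): C 7.009, H 8.009, O 1.000

C7H8O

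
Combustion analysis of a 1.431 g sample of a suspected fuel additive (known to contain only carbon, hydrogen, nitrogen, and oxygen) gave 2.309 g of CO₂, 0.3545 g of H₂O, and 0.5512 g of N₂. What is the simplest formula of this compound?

C4H3N3O

mol C = 2.309 g CO₂ ÷ 44.009 g/mol = 0.052467 mol
mol H = 2 × 0.3545 g H₂O ÷ 18.015 g/mol = 0.039356 mol
mol N = 2 × 0.5512 g N₂ ÷ 28.014 g/mol = 0.039352 mol
mass O = 1.431 − (0.63018 + 0.039671 + 0.55120) = 0.20995 g → mol O = 0.20995 ÷ 15.999 = 0.013123 mol
Divide by the smallest (0.013123 mol): C 3.998, H 2.999, N 2.999, O 1.000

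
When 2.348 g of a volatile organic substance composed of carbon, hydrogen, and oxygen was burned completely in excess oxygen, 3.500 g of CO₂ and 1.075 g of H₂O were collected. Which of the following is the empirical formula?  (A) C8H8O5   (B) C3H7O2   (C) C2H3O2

(C) C2H3O2

mol C = 3.500 g CO₂ ÷ 44.009 g/mol = 0.079529 mol
mol H = 2 × 1.075 g H₂O ÷ 18.015 g/mol = 0.11934 mol
mass O = 2.348 − (0.95523 + 0.12030) = 1.2725 g → mol O = 1.2725 ÷ 15.999 = 0.079535 mol
Divide by the smallest (0.079529 mol): C 1.000, H 1.501, O 1.000
Multiplying each by 2 gives whole numbers: C 2.00, H 3.00, O 2.00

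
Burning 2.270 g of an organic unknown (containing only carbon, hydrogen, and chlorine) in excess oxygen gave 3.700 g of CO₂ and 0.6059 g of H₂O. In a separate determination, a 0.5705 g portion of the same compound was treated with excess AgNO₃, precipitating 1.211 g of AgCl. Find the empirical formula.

mol C = 3.700 g CO₂ ÷ 44.009 g/mol = 0.084074 mol
mol H = 2 × 0.6059 g H₂O ÷ 18.015 g/mol = 0.067266 mol
From the AgCl data: mol Cl per gram of compound = (1.211 ÷ 143.318) ÷ 0.5705 = 0.014811 mol/g, so in the 2.270 g combustion sample mol Cl = 0.033621 mol
Divide by the smallest (0.033621 mol): C 2.501, H 2.001, Cl 1.000
Multiplying each by 2 gives whole numbers: C 5.00, H 4.00, Cl 2.00

C5H4Cl2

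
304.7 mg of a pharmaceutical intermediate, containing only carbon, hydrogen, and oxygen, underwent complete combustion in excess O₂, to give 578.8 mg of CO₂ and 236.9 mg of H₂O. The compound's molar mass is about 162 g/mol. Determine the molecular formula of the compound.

C7H14O4

mol C = 0.5788 g CO₂ ÷ 44.009 g/mol = 0.013152 mol
mol H = 2 × 0.2369 g H₂O ÷ 18.015 g/mol = 0.026300 mol
mass O = 0.3047 − (0.15797 + 0.026511) = 0.12022 g → mol O = 0.12022 ÷ 15.999 = 0.0075144 mol
Divide by the smallest (0.0075144 mol): C 1.750, H 3.500, O 1.000
Multiplying each by 4 gives whole numbers: C 7.00, H 14.00, O 4.00
Empirical formula: C7H14O4
Empirical-formula mass = 162.19 g/mol; 162 ÷ 162.19 ≈ 1, so the molecular formula is C7H14O4.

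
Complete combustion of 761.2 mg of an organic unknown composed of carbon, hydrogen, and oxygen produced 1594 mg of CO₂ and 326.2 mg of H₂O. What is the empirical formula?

mol C = 1.594 g CO₂ ÷ 44.009 g/mol = 0.036220 mol
mol H = 2 × 0.3262 g H₂O ÷ 18.015 g/mol = 0.036214 mol
mass O = 0.7612 − (0.43504 + 0.036504) = 0.28966 g → mol O = 0.28966 ÷ 15.999 = 0.018105 mol
Divide by the smallest (0.018105 mol): C 2.001, H 2.000, O 1.000

C2H2O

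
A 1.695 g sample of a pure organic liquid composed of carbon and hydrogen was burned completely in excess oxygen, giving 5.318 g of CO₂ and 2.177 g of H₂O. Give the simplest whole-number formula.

mol C = 5.318 g CO₂ ÷ 44.009 g/mol = 0.12084 mol
mol H = 2 × 2.177 g H₂O ÷ 18.015 g/mol = 0.24169 mol
Divide by the smallest (0.12084 mol): C 1.000, H 2.000

CH2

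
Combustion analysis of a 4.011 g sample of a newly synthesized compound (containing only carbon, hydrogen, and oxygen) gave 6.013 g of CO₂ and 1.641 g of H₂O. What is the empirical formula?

mol C = 6.013 g CO₂ ÷ 44.009 g/mol = 0.13663 mol
mol H = 2 × 1.641 g H₂O ÷ 18.015 g/mol = 0.18218 mol
mass O = 4.011 − (1.6411 + 0.18364) = 2.1863 g → mol O = 2.1863 ÷ 15.999 = 0.13665 mol
Divide by the smallest (0.13663 mol): C 1.000, H 1.333, O 1.000
Multiplying each by 3 gives whole numbers: C 3.00, H 4.00, O 3.00

C3H4O3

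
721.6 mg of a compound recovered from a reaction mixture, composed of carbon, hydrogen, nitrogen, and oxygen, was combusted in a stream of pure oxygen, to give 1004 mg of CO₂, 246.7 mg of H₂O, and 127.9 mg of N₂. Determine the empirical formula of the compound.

mol C = 1.004 g CO₂ ÷ 44.009 g/mol = 0.022814 mol
mol H = 2 × 0.2467 g H₂O ÷ 18.015 g/mol = 0.027388 mol
mol N = 2 × 0.1279 g N₂ ÷ 28.014 g/mol = 0.0091311 mol
mass O = 0.7216 − (0.27401 + 0.027607 + 0.12790) = 0.29208 g → mol O = 0.29208 ÷ 15.999 = 0.018256 mol
Divide by the smallest (0.0091311 mol): C 2.498, H 2.999, N 1.000, O 1.999
Multiplying each by 2 gives whole numbers: C 5.00, H 6.00, N 2.00, O 4.00

C5H6N2O4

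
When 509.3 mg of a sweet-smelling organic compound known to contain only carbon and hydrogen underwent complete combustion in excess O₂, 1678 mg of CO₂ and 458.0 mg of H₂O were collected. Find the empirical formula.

mol C = 1.678 g CO₂ ÷ 44.009 g/mol = 0.038129 mol
mol H = 2 × 0.4580 g H₂O ÷ 18.015 g/mol = 0.050847 mol
Divide by the smallest (0.038129 mol): C 1.000, H 1.334
Multiplying each by 3 gives whole numbers: C 3.00, H 4.00

C3H4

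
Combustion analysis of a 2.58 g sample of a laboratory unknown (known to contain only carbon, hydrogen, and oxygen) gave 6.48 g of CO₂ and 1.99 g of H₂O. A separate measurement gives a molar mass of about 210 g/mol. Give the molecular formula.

mol C = 6.48 g CO₂ ÷ 44.009 g/mol = 0.1472 mol
mol H = 2 × 1.99 g H₂O ÷ 18.015 g/mol = 0.2209 mol
mass O = 2.58 − (1.769 + 0.2227) = 0.5888 g → mol O = 0.5888 ÷ 15.999 = 0.03680 mol
Divide by the smallest (0.03680 mol): C 4.001, H 6.003, O 1.000
Empirical formula: C4H6O
Empirical-formula mass = 70.09 g/mol; 210 ÷ 70.09 ≈ 3, so the molecular formula is C12H18O3.

C12H18O3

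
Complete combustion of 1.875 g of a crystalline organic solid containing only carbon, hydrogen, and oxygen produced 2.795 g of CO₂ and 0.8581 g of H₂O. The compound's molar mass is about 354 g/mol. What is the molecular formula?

C12H18O12

mol C = 2.795 g CO₂ ÷ 44.009 g/mol = 0.063510 mol
mol H = 2 × 0.8581 g H₂O ÷ 18.015 g/mol = 0.095265 mol
mass O = 1.875 − (0.76282 + 0.096027) = 1.0162 g → mol O = 1.0162 ÷ 15.999 = 0.063514 mol
Divide by the smallest (0.063510 mol): C 1.000, H 1.500, O 1.000
Multiplying each by 2 gives whole numbers: C 2.00, H 3.00, O 2.00
Empirical formula: C2H3O2
Empirical-formula mass = 59.04 g/mol; 354 ÷ 59.04 ≈ 6, so the molecular formula is C12H18O12.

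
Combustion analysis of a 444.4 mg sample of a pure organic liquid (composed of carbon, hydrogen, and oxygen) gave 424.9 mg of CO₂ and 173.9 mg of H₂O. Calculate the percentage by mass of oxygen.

mol C = 0.4249 g CO₂ ÷ 44.009 g/mol = 0.0096548 mol
mol H = 2 × 0.1739 g H₂O ÷ 18.015 g/mol = 0.019306 mol
mass O = 0.4444 − (0.11596 + 0.019461) = 0.30898 g → mol O = 0.30898 ÷ 15.999 = 0.019312 mol
mass % O = 0.30898 g ÷ 0.4444 g × 100%

69.53%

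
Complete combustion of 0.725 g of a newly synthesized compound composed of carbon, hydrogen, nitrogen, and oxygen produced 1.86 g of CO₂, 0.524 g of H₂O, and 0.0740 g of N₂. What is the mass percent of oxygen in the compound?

11.7%

mol C = 1.86 g CO₂ ÷ 44.009 g/mol = 0.04226 mol
mol H = 2 × 0.524 g H₂O ÷ 18.015 g/mol = 0.05817 mol
mol N = 2 × 0.0740 g N₂ ÷ 28.014 g/mol = 0.005283 mol
mass O = 0.725 − (0.5076 + 0.05864 + 0.07400) = 0.08473 g → mol O = 0.08473 ÷ 15.999 = 0.005296 mol
mass % O = 0.08473 g ÷ 0.725 g × 100%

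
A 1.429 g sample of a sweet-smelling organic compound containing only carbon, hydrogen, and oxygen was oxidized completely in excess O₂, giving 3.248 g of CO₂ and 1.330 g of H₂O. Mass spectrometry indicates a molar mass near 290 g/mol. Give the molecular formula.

C15H30O5

mol C = 3.248 g CO₂ ÷ 44.009 g/mol = 0.073803 mol
mol H = 2 × 1.330 g H₂O ÷ 18.015 g/mol = 0.14765 mol
mass O = 1.429 − (0.88645 + 0.14884) = 0.39372 g → mol O = 0.39372 ÷ 15.999 = 0.024609 mol
Divide by the smallest (0.024609 mol): C 2.999, H 6.000, O 1.000
Empirical formula: C3H6O
Empirical-formula mass = 58.08 g/mol; 290 ÷ 58.08 ≈ 5, so the molecular formula is C15H30O5.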